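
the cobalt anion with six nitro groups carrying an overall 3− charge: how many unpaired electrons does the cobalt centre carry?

Summing ligand charges against the −3 overall charge gives an oxidation state of +3 for cobalt.
Co sits in group 9, so the d-electron count is 9 − 3 = 6.
The spin state decides the count: Co(III) has an exceptionally large octahedral splitting and is low-spin with essentially every ligand except fluoride.
An octahedral low-spin d⁶ ion is t₂g⁶e_g⁰, giving 0 unpaired electrons.

0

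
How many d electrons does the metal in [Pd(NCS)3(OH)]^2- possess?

Summing ligand charges against the −2 overall charge gives an oxidation state of +2 for palladium.
Group 10 minus oxidation state 2 gives a d⁸ configuration.

d8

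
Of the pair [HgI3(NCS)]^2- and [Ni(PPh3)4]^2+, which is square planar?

For [HgI3(NCS)]^2-: Ligand charges: each iodide is −1; each isothiocyanate is −1. With an overall charge of −2 the mercury centre must be in the +2 oxidation state. Hg sits in group 12, so the d-electron count is 12 − 2 = 10. A d¹⁰ ion has no crystal-field stabilisation preference between square planar and tetrahedral, so four ligands adopt the sterically favoured tetrahedral geometry. → tetrahedral.
For [Ni(PPh3)4]^2+: Summing ligand charges against the +2 overall charge gives an oxidation state of +2 for nickel. Group 10 minus oxidation state 2 gives a d⁸ configuration. Triphenylphosphine is a strong-field ligand (high in the spectrochemical series). A 3d d⁸ ion with strong-field ligands gains enough CFSE to favour square planar over tetrahedral. → square planar.

[Ni(PPh3)4]^2+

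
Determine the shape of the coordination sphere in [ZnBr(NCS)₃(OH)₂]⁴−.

octahedral

Ligand charges: each bromide is −1; each isothiocyanate is −1; each hydroxide is −1. With an overall charge of −4 the zinc centre must be in the +2 oxidation state.
Group 12 minus oxidation state 2 gives a d¹⁰ configuration.
With 6 monodentate ligands the coordination number is 6.
Six donors around a single metal centre give an octahedral coordination sphere.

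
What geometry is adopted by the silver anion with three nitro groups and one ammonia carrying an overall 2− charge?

Ligand charges: each nitro (N-bound nitrite) is −1; ammonia is neutral. With an overall charge of −2 the silver centre must be in the +1 oxidation state.
Silver is a group-11 element; Ag(I) is therefore d¹⁰.
Coordination number: 4.
A d¹⁰ ion has no crystal-field stabilisation preference between square planar and tetrahedral, so four ligands adopt the sterically favoured tetrahedral geometry.

tetrahedral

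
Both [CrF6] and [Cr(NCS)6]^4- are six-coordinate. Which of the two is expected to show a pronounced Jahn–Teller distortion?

[CrF6]: Ligand charges: each fluoride is −1. With an overall charge of 0 the chromium centre must be in the +6 oxidation state. Chromium is a group-6 element; Cr(VI) is therefore d⁰. The d⁰ configuration leaves the e_g set evenly filled (or empty) — no strong Jahn–Teller driving force.
[Cr(NCS)6]^4-: Summing ligand charges against the −4 overall charge gives an oxidation state of +2 for chromium. Cr sits in group 6, so the d-electron count is 6 − 2 = 4. Isothiocyanate is a weak-field ligand for a first-row metal, so the complex is high-spin. The t₂g³e_g¹ (high-spin) configuration has an unevenly filled e_g set; the Jahn–Teller theorem predicts a tetragonal distortion (typically axial elongation) to lift the degeneracy.

[Cr(NCS)6]^4-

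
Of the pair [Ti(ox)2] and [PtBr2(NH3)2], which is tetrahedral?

[Ti(ox)2]

For [Ti(ox)2]: Summing ligand charges against the 0 overall charge gives an oxidation state of +4 for titanium. Titanium is a group-4 element; Ti(IV) is therefore d⁰. A d⁰ ion has no crystal-field stabilisation preference between square planar and tetrahedral, so four ligands adopt the sterically favoured tetrahedral geometry. → tetrahedral.
For [PtBr2(NH3)2]: Summing ligand charges against the 0 overall charge gives an oxidation state of +2 for platinum. Pt sits in group 10, so the d-electron count is 10 − 2 = 8. A 5d d⁸ ion has a large crystal-field splitting; square planar leaves the high-energy d_{x²−y²} orbital empty and maximises CFSE. → square planar.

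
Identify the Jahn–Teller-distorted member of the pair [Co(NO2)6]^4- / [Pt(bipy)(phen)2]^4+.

[Co(NO2)6]^4-: Each nitro (N-bound nitrite) is −1; balancing the −4 overall charge requires Co(II). Cobalt is a group-9 element; Co(II) is therefore d⁷. Nitro (N-bound nitrite) is a strong-field ligand (high in the spectrochemical series) for a first-row metal, so the complex is low-spin. The t₂g⁶e_g¹ (low-spin) configuration has an unevenly filled e_g set; the Jahn–Teller theorem predicts a tetragonal distortion (typically axial elongation) to lift the degeneracy.
[Pt(bipy)(phen)2]^4+: Summing ligand charges against the +4 overall charge gives an oxidation state of +4 for platinum. Group 10 minus oxidation state 4 gives a d⁶ configuration. A 5d ion has a large Δₒ and is invariably low-spin. The d⁶ configuration leaves the e_g set evenly filled (or empty) — no strong Jahn–Teller driving force.

[Co(NO2)6]^4-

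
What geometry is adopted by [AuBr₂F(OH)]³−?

tetrahedral

Summing ligand charges against the −3 overall charge gives an oxidation state of +1 for gold.
Au sits in group 11, so the d-electron count is 11 − 1 = 10.
Coordination number: 4.
A d¹⁰ ion has no crystal-field stabilisation preference between square planar and tetrahedral, so four ligands adopt the sterically favoured tetrahedral geometry.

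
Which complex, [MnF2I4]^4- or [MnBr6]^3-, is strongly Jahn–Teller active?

[MnF2I4]^4-: Summing ligand charges against the −4 overall charge gives an oxidation state of +2 for manganese. Group 7 minus oxidation state 2 gives a d⁵ configuration. Fluoride and iodide are weak-field ligands for a first-row metal, so the complex is high-spin. The d⁵ configuration leaves the e_g set evenly filled (or empty) — no strong Jahn–Teller driving force.
[MnBr6]^3-: Ligand charges: each bromide is −1. With an overall charge of −3 the manganese centre must be in the +3 oxidation state. Mn sits in group 7, so the d-electron count is 7 − 3 = 4. Bromide is a weak-field ligand for a first-row metal, so the complex is high-spin. The t₂g³e_g¹ (high-spin) configuration has an unevenly filled e_g set; the Jahn–Teller theorem predicts a tetragonal distortion (typically axial elongation) to lift the degeneracy.

[MnBr6]^3-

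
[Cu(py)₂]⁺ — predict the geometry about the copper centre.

Pyridine is neutral; balancing the +1 overall charge requires Cu(I).
Group 11 minus oxidation state 1 gives a d¹⁰ configuration.
With 2 monodentate ligands the coordination number is 2.
A d¹⁰ ion with only two ligands adopts a linear arrangement (sp hybridisation; no CFSE preference).

linear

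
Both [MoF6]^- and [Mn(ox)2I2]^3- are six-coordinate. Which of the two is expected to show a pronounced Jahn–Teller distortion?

[MoF6]^-: Each fluoride is −1; balancing the −1 overall charge requires Mo(V). Group 6 minus oxidation state 5 gives a d¹ configuration. The d¹ configuration leaves the e_g set evenly filled (or empty) — no strong Jahn–Teller driving force.
[Mn(ox)2I2]^3-: Ligand charges: each oxalate is −2; each iodide is −1. With an overall charge of −3 the manganese centre must be in the +3 oxidation state. Manganese is a group-7 element; Mn(III) is therefore d⁴. Iodide and oxalate are weak-field ligands for a first-row metal, so the complex is high-spin. The t₂g³e_g¹ (high-spin) configuration has an unevenly filled e_g set; the Jahn–Teller theorem predicts a tetragonal distortion (typically axial elongation) to lift the degeneracy.

[Mn(ox)2I2]^3-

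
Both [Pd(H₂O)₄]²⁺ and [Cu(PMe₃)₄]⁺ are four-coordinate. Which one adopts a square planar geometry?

For [Pd(H₂O)₄]²⁺: Water is neutral; balancing the +2 overall charge requires Pd(II). Group 10 minus oxidation state 2 gives a d⁸ configuration. A 4d d⁸ ion has a large crystal-field splitting; square planar leaves the high-energy d_{x²−y²} orbital empty and maximises CFSE. → square planar.
For [Cu(PMe₃)₄]⁺: Trimethylphosphine is neutral; balancing the +1 overall charge requires Cu(I). Cu sits in group 11, so the d-electron count is 11 − 1 = 10. A d¹⁰ ion has no crystal-field stabilisation preference between square planar and tetrahedral, so four ligands adopt the sterically favoured tetrahedral geometry. → tetrahedral.

[Pd(H₂O)₄]²⁺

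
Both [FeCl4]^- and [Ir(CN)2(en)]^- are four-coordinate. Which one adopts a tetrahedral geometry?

For [FeCl4]^-: Summing ligand charges against the −1 overall charge gives an oxidation state of +3 for iron. Iron is a group-8 element; Fe(III) is therefore d⁵. A high-spin d⁵ ion has zero CFSE in either geometry, so four ligands adopt the sterically favoured tetrahedral geometry. → tetrahedral.
For [Ir(CN)2(en)]^-: Summing ligand charges against the −1 overall charge gives an oxidation state of +1 for iridium. Ir sits in group 9, so the d-electron count is 9 − 1 = 8. A 5d d⁸ ion has a large crystal-field splitting; square planar leaves the high-energy d_{x²−y²} orbital empty and maximises CFSE. → square planar.

[FeCl4]^-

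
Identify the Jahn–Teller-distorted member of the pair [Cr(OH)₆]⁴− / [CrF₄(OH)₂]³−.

[Cr(OH)₆]⁴−: Ligand charges: each hydroxide is −1. With an overall charge of −4 the chromium centre must be in the +2 oxidation state. Chromium is a group-6 element; Cr(II) is therefore d⁴. Hydroxide is a weak-field ligand for a first-row metal, so the complex is high-spin. The t₂g³e_g¹ (high-spin) configuration has an unevenly filled e_g set; the Jahn–Teller theorem predicts a tetragonal distortion (typically axial elongation) to lift the degeneracy.
[CrF₄(OH)₂]³−: Summing ligand charges against the −3 overall charge gives an oxidation state of +3 for chromium. Cr sits in group 6, so the d-electron count is 6 − 3 = 3. The d³ configuration leaves the e_g set evenly filled (or empty) — no strong Jahn–Teller driving force.

[Cr(OH)₆]⁴−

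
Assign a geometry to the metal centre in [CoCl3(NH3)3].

octahedral

Each chloride is −1; ammonia is neutral; balancing the 0 overall charge requires Co(III).
Co sits in group 9, so the d-electron count is 9 − 3 = 6.
With 6 monodentate ligands the coordination number is 6.
Six donors around a single metal centre give an octahedral coordination sphere.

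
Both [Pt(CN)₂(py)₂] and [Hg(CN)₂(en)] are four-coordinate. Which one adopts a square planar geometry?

[Pt(CN)₂(py)₂]

For [Pt(CN)₂(py)₂]: Ligand charges: each cyanide is −1; pyridine is neutral. With an overall charge of 0 the platinum centre must be in the +2 oxidation state. Group 10 minus oxidation state 2 gives a d⁸ configuration. A 5d d⁸ ion has a large crystal-field splitting; square planar leaves the high-energy d_{x²−y²} orbital empty and maximises CFSE. → square planar.
For [Hg(CN)₂(en)]: Summing ligand charges against the 0 overall charge gives an oxidation state of +2 for mercury. Hg sits in group 12, so the d-electron count is 12 − 2 = 10. A d¹⁰ ion has no crystal-field stabilisation preference between square planar and tetrahedral, so four ligands adopt the sterically favoured tetrahedral geometry. → tetrahedral.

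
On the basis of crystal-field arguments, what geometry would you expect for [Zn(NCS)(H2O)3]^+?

Each isothiocyanate is −1; water is neutral; balancing the +1 overall charge requires Zn(II).
Group 12 minus oxidation state 2 gives a d¹⁰ configuration.
Coordination number: 4.
A d¹⁰ ion has no crystal-field stabilisation preference between square planar and tetrahedral, so four ligands adopt the sterically favoured tetrahedral geometry.

tetrahedral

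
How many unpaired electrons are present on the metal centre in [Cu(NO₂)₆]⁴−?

1 unpaired electron

Summing ligand charges against the −4 overall charge gives an oxidation state of +2 for copper.
Copper is a group-11 element; Cu(II) is therefore d⁹.
In an octahedral field the d⁹ configuration is t₂g⁶e_g³ (only one arrangement possible), giving 1 unpaired electron.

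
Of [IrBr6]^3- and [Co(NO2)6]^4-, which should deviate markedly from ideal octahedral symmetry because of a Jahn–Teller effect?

[IrBr6]^3-: Summing ligand charges against the −3 overall charge gives an oxidation state of +3 for iridium. Group 9 minus oxidation state 3 gives a d⁶ configuration. A 5d ion has a large Δₒ and is invariably low-spin. The d⁶ configuration leaves the e_g set evenly filled (or empty) — no strong Jahn–Teller driving force.
[Co(NO2)6]^4-: Each nitro (N-bound nitrite) is −1; balancing the −4 overall charge requires Co(II). Group 9 minus oxidation state 2 gives a d⁷ configuration. Nitro (N-bound nitrite) is a strong-field ligand (high in the spectrochemical series) for a first-row metal, so the complex is low-spin. The t₂g⁶e_g¹ (low-spin) configuration has an unevenly filled e_g set; the Jahn–Teller theorem predicts a tetragonal distortion (typically axial elongation) to lift the degeneracy.

[Co(NO2)6]^4-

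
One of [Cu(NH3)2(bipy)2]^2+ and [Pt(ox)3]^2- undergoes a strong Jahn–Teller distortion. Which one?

[Cu(NH3)2(bipy)2]^2+: Summing ligand charges against the +2 overall charge gives an oxidation state of +2 for copper. Copper is a group-11 element; Cu(II) is therefore d⁹. The t₂g⁶e_g³ configuration has an unevenly filled e_g set; the Jahn–Teller theorem predicts a tetragonal distortion (typically axial elongation) to lift the degeneracy.
[Pt(ox)3]^2-: Each oxalate is −2; balancing the −2 overall charge requires Pt(IV). Group 10 minus oxidation state 4 gives a d⁶ configuration. A 5d ion has a large Δₒ and is invariably low-spin. The d⁶ configuration leaves the e_g set evenly filled (or empty) — no strong Jahn–Teller driving force.

[Cu(NH3)2(bipy)2]^2+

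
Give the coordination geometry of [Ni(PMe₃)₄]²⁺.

square planar

Ligand charges: trimethylphosphine is neutral. With an overall charge of +2 the nickel centre must be in the +2 oxidation state.
Nickel is a group-10 element; Ni(II) is therefore d⁸.
With 4 monodentate ligands the coordination number is 4.
Trimethylphosphine is a strong-field ligand (high in the spectrochemical series).
A 3d d⁸ ion with strong-field ligands gains enough CFSE to favour square planar over tetrahedral.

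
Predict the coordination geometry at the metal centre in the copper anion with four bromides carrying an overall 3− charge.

tetrahedral

Summing ligand charges against the −3 overall charge gives an oxidation state of +1 for copper.
Cu sits in group 11, so the d-electron count is 11 − 1 = 10.
With 4 monodentate ligands the coordination number is 4.
A d¹⁰ ion has no crystal-field stabilisation preference between square planar and tetrahedral, so four ligands adopt the sterically favoured tetrahedral geometry.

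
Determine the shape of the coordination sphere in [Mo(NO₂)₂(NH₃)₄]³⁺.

octahedral

Summing ligand charges against the +3 overall charge gives an oxidation state of +5 for molybdenum.
Mo sits in group 6, so the d-electron count is 6 − 5 = 1.
With 6 monodentate ligands the coordination number is 6.
Six donors around a single metal centre give an octahedral coordination sphere.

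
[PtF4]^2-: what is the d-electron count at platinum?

d⁸

Ligand charges: each fluoride is −1. With an overall charge of −2 the platinum centre must be in the +2 oxidation state.
Pt sits in group 10, so the d-electron count is 10 − 2 = 8.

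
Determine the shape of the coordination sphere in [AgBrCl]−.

Summing ligand charges against the −1 overall charge gives an oxidation state of +1 for silver.
Group 11 minus oxidation state 1 gives a d¹⁰ configuration.
With 2 monodentate ligands the coordination number is 2.
A d¹⁰ ion with only two ligands adopts a linear arrangement (sp hybridisation; no CFSE preference).

linear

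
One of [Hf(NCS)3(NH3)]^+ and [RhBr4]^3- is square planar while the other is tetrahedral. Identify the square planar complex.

For [Hf(NCS)3(NH3)]^+: Each isothiocyanate is −1; ammonia is neutral; balancing the +1 overall charge requires Hf(IV). Hf sits in group 4, so the d-electron count is 4 − 4 = 0. A d⁰ ion has no crystal-field stabilisation preference between square planar and tetrahedral, so four ligands adopt the sterically favoured tetrahedral geometry. → tetrahedral.
For [RhBr4]^3-: Summing ligand charges against the −3 overall charge gives an oxidation state of +1 for rhodium. Rh sits in group 9, so the d-electron count is 9 − 1 = 8. A 4d d⁸ ion has a large crystal-field splitting; square planar leaves the high-energy d_{x²−y²} orbital empty and maximises CFSE. → square planar.

[RhBr4]^3-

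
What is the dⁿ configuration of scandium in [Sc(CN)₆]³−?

d0

Ligand charges: each cyanide is −1. With an overall charge of −3 the scandium centre must be in the +3 oxidation state.
Sc sits in group 3, so the d-electron count is 3 − 3 = 0.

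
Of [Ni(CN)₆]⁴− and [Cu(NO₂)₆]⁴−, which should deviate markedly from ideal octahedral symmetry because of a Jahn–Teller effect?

[Ni(CN)₆]⁴−: Summing ligand charges against the −4 overall charge gives an oxidation state of +2 for nickel. Nickel is a group-10 element; Ni(II) is therefore d⁸. The d⁸ configuration leaves the e_g set evenly filled (or empty) — no strong Jahn–Teller driving force.
[Cu(NO₂)₆]⁴−: Ligand charges: each nitro (N-bound nitrite) is −1. With an overall charge of −4 the copper centre must be in the +2 oxidation state. Cu sits in group 11, so the d-electron count is 11 − 2 = 9. The t₂g⁶e_g³ configuration has an unevenly filled e_g set; the Jahn–Teller theorem predicts a tetragonal distortion (typically axial elongation) to lift the degeneracy.

[Cu(NO₂)₆]⁴−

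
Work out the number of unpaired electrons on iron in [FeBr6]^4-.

4 unpaired electrons

Each bromide is −1; balancing the −4 overall charge requires Fe(II).
Fe sits in group 8, so the d-electron count is 8 − 2 = 6.
The spin state decides the count: Bromide is a weak-field ligand for a first-row metal, so the complex is high-spin.
An octahedral high-spin d⁶ ion is t₂g⁴e_g², giving 4 unpaired electrons.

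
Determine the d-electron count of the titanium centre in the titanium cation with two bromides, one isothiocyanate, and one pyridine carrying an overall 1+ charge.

d0

Each bromide is −1; each isothiocyanate is −1; pyridine is neutral; balancing the +1 overall charge requires Ti(IV).
Ti sits in group 4, so the d-electron count is 4 − 4 = 0.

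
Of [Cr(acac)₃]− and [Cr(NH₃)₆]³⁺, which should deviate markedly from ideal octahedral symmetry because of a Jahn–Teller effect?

[Cr(acac)₃]−

[Cr(acac)₃]−: Ligand charges: each acetylacetonate is −1. With an overall charge of −1 the chromium centre must be in the +2 oxidation state. Cr sits in group 6, so the d-electron count is 6 − 2 = 4. Acetylacetonate is a weak-field ligand for a first-row metal, so the complex is high-spin. The t₂g³e_g¹ (high-spin) configuration has an unevenly filled e_g set; the Jahn–Teller theorem predicts a tetragonal distortion (typically axial elongation) to lift the degeneracy.
[Cr(NH₃)₆]³⁺: Ligand charges: ammonia is neutral. With an overall charge of +3 the chromium centre must be in the +3 oxidation state. Cr sits in group 6, so the d-electron count is 6 − 3 = 3. The d³ configuration leaves the e_g set evenly filled (or empty) — no strong Jahn–Teller driving force.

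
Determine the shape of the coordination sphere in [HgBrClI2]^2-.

Ligand charges: each bromide is −1; each chloride is −1; each iodide is −1. With an overall charge of −2 the mercury centre must be in the +2 oxidation state.
Group 12 minus oxidation state 2 gives a d¹⁰ configuration.
Coordination number: 4.
A d¹⁰ ion has no crystal-field stabilisation preference between square planar and tetrahedral, so four ligands adopt the sterically favoured tetrahedral geometry.

tetrahedral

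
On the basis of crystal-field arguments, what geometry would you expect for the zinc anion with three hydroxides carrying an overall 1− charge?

Summing ligand charges against the −1 overall charge gives an oxidation state of +2 for zinc.
Zn sits in group 12, so the d-electron count is 12 − 2 = 10.
With 3 monodentate ligands the coordination number is 3.
Three ligands around a d¹⁰ centre minimise repulsion in a trigonal-planar arrangement.

trigonal planar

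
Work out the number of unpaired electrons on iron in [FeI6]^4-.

Each iodide is −1; balancing the −4 overall charge requires Fe(II).
Fe sits in group 8, so the d-electron count is 8 − 2 = 6.
The spin state decides the count: Iodide is a weak-field ligand for a first-row metal, so the complex is high-spin.
An octahedral high-spin d⁶ ion is t₂g⁴e_g², giving 4 unpaired electrons.

4 unpaired electrons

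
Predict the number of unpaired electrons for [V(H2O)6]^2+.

Ligand charges: water is neutral. With an overall charge of +2 the vanadium centre must be in the +2 oxidation state.
V sits in group 5, so the d-electron count is 5 − 2 = 3.
In an octahedral field the d³ configuration is t₂g³e_g⁰ (only one arrangement possible), giving 3 unpaired electrons.

3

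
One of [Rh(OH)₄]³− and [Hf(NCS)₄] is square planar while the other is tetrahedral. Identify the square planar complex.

[Rh(OH)₄]³−

For [Rh(OH)₄]³−: Summing ligand charges against the −3 overall charge gives an oxidation state of +1 for rhodium. Rhodium is a group-9 element; Rh(I) is therefore d⁸. A 4d d⁸ ion has a large crystal-field splitting; square planar leaves the high-energy d_{x²−y²} orbital empty and maximises CFSE. → square planar.
For [Hf(NCS)₄]: Each isothiocyanate is −1; balancing the 0 overall charge requires Hf(IV). Hafnium is a group-4 element; Hf(IV) is therefore d⁰. A d⁰ ion has no crystal-field stabilisation preference between square planar and tetrahedral, so four ligands adopt the sterically favoured tetrahedral geometry. → tetrahedral.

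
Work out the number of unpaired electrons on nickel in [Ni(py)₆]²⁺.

2

Summing ligand charges against the +2 overall charge gives an oxidation state of +2 for nickel.
Group 10 minus oxidation state 2 gives a d⁸ configuration.
In an octahedral field the d⁸ configuration is t₂g⁶e_g² (only one arrangement possible), giving 2 unpaired electrons.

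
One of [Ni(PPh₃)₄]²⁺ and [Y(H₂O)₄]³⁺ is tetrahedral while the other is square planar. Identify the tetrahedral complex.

[Y(H₂O)₄]³⁺

For [Ni(PPh₃)₄]²⁺: Ligand charges: triphenylphosphine is neutral. With an overall charge of +2 the nickel centre must be in the +2 oxidation state. Nickel is a group-10 element; Ni(II) is therefore d⁸. Triphenylphosphine is a strong-field ligand (high in the spectrochemical series). A 3d d⁸ ion with strong-field ligands gains enough CFSE to favour square planar over tetrahedral. → square planar.
For [Y(H₂O)₄]³⁺: Water is neutral; balancing the +3 overall charge requires Y(III). Y sits in group 3, so the d-electron count is 3 − 3 = 0. A d⁰ ion has no crystal-field stabilisation preference between square planar and tetrahedral, so four ligands adopt the sterically favoured tetrahedral geometry. → tetrahedral.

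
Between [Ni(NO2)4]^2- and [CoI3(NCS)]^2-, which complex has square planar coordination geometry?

For [Ni(NO2)4]^2-: Summing ligand charges against the −2 overall charge gives an oxidation state of +2 for nickel. Group 10 minus oxidation state 2 gives a d⁸ configuration. Nitro (N-bound nitrite) is a strong-field ligand (high in the spectrochemical series). A 3d d⁸ ion with strong-field ligands gains enough CFSE to favour square planar over tetrahedral. → square planar.
For [CoI3(NCS)]^2-: Ligand charges: each iodide is −1; each isothiocyanate is −1. With an overall charge of −2 the cobalt centre must be in the +2 oxidation state. Group 9 minus oxidation state 2 gives a d⁷ configuration. For a high-spin 3d d⁷ ion with weak-field ligands the small Δₜ gives little square-planar CFSE advantage, so four ligands adopt the sterically favoured tetrahedral geometry. → tetrahedral.

[Ni(NO2)4]^2-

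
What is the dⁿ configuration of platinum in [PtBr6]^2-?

d6

Each bromide is −1; balancing the −2 overall charge requires Pt(IV).
Group 10 minus oxidation state 4 gives a d⁶ configuration.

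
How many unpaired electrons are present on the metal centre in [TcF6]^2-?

3

Each fluoride is −1; balancing the −2 overall charge requires Tc(IV).
Tc sits in group 7, so the d-electron count is 7 − 4 = 3.
In an octahedral field the d³ configuration is t₂g³e_g⁰ (only one arrangement possible), giving 3 unpaired electrons.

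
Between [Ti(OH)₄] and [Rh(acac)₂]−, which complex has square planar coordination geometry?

[Rh(acac)₂]−

For [Ti(OH)₄]: Summing ligand charges against the 0 overall charge gives an oxidation state of +4 for titanium. Ti sits in group 4, so the d-electron count is 4 − 4 = 0. A d⁰ ion has no crystal-field stabilisation preference between square planar and tetrahedral, so four ligands adopt the sterically favoured tetrahedral geometry. → tetrahedral.
For [Rh(acac)₂]−: Each acetylacetonate is −1; balancing the −1 overall charge requires Rh(I). Group 9 minus oxidation state 1 gives a d⁸ configuration. A 4d d⁸ ion has a large crystal-field splitting; square planar leaves the high-energy d_{x²−y²} orbital empty and maximises CFSE. → square planar.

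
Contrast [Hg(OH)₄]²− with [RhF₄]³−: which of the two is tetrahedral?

[Hg(OH)₄]²−

For [Hg(OH)₄]²−: Ligand charges: each hydroxide is −1. With an overall charge of −2 the mercury centre must be in the +2 oxidation state. Group 12 minus oxidation state 2 gives a d¹⁰ configuration. A d¹⁰ ion has no crystal-field stabilisation preference between square planar and tetrahedral, so four ligands adopt the sterically favoured tetrahedral geometry. → tetrahedral.
For [RhF₄]³−: Summing ligand charges against the −3 overall charge gives an oxidation state of +1 for rhodium. Rh sits in group 9, so the d-electron count is 9 − 1 = 8. A 4d d⁸ ion has a large crystal-field splitting; square planar leaves the high-energy d_{x²−y²} orbital empty and maximises CFSE. → square planar.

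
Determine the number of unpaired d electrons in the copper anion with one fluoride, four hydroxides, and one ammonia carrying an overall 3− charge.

1 unpaired electron

Summing ligand charges against the −3 overall charge gives an oxidation state of +2 for copper.
Cu sits in group 11, so the d-electron count is 11 − 2 = 9.
In an octahedral field the d⁹ configuration is t₂g⁶e_g³ (only one arrangement possible), giving 1 unpaired electron.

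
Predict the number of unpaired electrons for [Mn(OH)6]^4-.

5

Summing ligand charges against the −4 overall charge gives an oxidation state of +2 for manganese.
Manganese is a group-7 element; Mn(II) is therefore d⁵.
The spin state decides the count: Hydroxide is a weak-field ligand for a first-row metal, so the complex is high-spin.
An octahedral high-spin d⁵ ion is t₂g³e_g², giving 5 unpaired electrons.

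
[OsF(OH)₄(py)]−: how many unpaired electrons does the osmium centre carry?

2

Ligand charges: each fluoride is −1; each hydroxide is −1; pyridine is neutral. With an overall charge of −1 the osmium centre must be in the +4 oxidation state.
Group 8 minus oxidation state 4 gives a d⁴ configuration.
The spin state decides the count: a 5d ion has a large Δₒ and is invariably low-spin.
An octahedral low-spin d⁴ ion is t₂g⁴e_g⁰, giving 2 unpaired electrons.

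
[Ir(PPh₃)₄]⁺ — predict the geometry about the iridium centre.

Summing ligand charges against the +1 overall charge gives an oxidation state of +1 for iridium.
Ir sits in group 9, so the d-electron count is 9 − 1 = 8.
Coordination number: 4.
A 5d d⁸ ion has a large crystal-field splitting; square planar leaves the high-energy d_{x²−y²} orbital empty and maximises CFSE.

square planar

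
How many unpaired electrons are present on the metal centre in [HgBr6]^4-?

0

Ligand charges: each bromide is −1. With an overall charge of −4 the mercury centre must be in the +2 oxidation state.
Mercury is a group-12 element; Hg(II) is therefore d¹⁰.
In an octahedral field the d¹⁰ configuration is t₂g⁶e_g⁴, giving 0 unpaired electrons.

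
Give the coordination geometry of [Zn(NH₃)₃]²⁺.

Ammonia is neutral; balancing the +2 overall charge requires Zn(II).
Group 12 minus oxidation state 2 gives a d¹⁰ configuration.
With 3 monodentate ligands the coordination number is 3.
Three ligands around a d¹⁰ centre minimise repulsion in a trigonal-planar arrangement.

trigonal planar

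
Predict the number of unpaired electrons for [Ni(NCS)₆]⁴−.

2

Ligand charges: each isothiocyanate is −1. With an overall charge of −4 the nickel centre must be in the +2 oxidation state.
Nickel is a group-10 element; Ni(II) is therefore d⁸.
In an octahedral field the d⁸ configuration is t₂g⁶e_g² (only one arrangement possible), giving 2 unpaired electrons.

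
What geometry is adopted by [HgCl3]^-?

trigonal planar

Each chloride is −1; balancing the −1 overall charge requires Hg(II).
Mercury is a group-12 element; Hg(II) is therefore d¹⁰.
With 3 monodentate ligands the coordination number is 3.
Three ligands around a d¹⁰ centre minimise repulsion in a trigonal-planar arrangement.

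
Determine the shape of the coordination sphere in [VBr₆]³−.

Each bromide is −1; balancing the −3 overall charge requires V(III).
V sits in group 5, so the d-electron count is 5 − 3 = 2.
Coordination number: 6.
Six donors around a single metal centre give an octahedral coordination sphere.

octahedral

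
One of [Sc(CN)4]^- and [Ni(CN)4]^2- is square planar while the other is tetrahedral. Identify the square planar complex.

For [Sc(CN)4]^-: Ligand charges: each cyanide is −1. With an overall charge of −1 the scandium centre must be in the +3 oxidation state. Sc sits in group 3, so the d-electron count is 3 − 3 = 0. A d⁰ ion has no crystal-field stabilisation preference between square planar and tetrahedral, so four ligands adopt the sterically favoured tetrahedral geometry. → tetrahedral.
For [Ni(CN)4]^2-: Summing ligand charges against the −2 overall charge gives an oxidation state of +2 for nickel. Nickel is a group-10 element; Ni(II) is therefore d⁸. Cyanide is a strong-field ligand (high in the spectrochemical series). A 3d d⁸ ion with strong-field ligands gains enough CFSE to favour square planar over tetrahedral. → square planar.

[Ni(CN)4]^2-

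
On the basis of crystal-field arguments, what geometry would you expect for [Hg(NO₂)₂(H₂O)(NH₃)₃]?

Ligand charges: each nitro (N-bound nitrite) is −1; water is neutral; ammonia is neutral. With an overall charge of 0 the mercury centre must be in the +2 oxidation state.
Hg sits in group 12, so the d-electron count is 12 − 2 = 10.
Coordination number: 6.
Six donors around a single metal centre give an octahedral coordination sphere.

octahedral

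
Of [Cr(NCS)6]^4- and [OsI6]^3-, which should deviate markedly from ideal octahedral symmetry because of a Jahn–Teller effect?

[Cr(NCS)6]^4-

[Cr(NCS)6]^4-: Each isothiocyanate is −1; balancing the −4 overall charge requires Cr(II). Chromium is a group-6 element; Cr(II) is therefore d⁴. Isothiocyanate is a weak-field ligand for a first-row metal, so the complex is high-spin. The t₂g³e_g¹ (high-spin) configuration has an unevenly filled e_g set; the Jahn–Teller theorem predicts a tetragonal distortion (typically axial elongation) to lift the degeneracy.
[OsI6]^3-: Ligand charges: each iodide is −1. With an overall charge of −3 the osmium centre must be in the +3 oxidation state. Group 8 minus oxidation state 3 gives a d⁵ configuration. A 5d ion has a large Δₒ and is invariably low-spin. The d⁵ configuration leaves the e_g set evenly filled (or empty) — no strong Jahn–Teller driving force.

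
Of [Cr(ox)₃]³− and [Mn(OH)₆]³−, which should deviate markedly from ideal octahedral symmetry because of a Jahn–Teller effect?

[Mn(OH)₆]³−

[Cr(ox)₃]³−: Each oxalate is −2; balancing the −3 overall charge requires Cr(III). Cr sits in group 6, so the d-electron count is 6 − 3 = 3. The d³ configuration leaves the e_g set evenly filled (or empty) — no strong Jahn–Teller driving force.
[Mn(OH)₆]³−: Ligand charges: each hydroxide is −1. With an overall charge of −3 the manganese centre must be in the +3 oxidation state. Group 7 minus oxidation state 3 gives a d⁴ configuration. Hydroxide is a weak-field ligand for a first-row metal, so the complex is high-spin. The t₂g³e_g¹ (high-spin) configuration has an unevenly filled e_g set; the Jahn–Teller theorem predicts a tetragonal distortion (typically axial elongation) to lift the degeneracy.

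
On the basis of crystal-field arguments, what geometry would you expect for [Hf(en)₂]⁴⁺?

tetrahedral

Summing ligand charges against the +4 overall charge gives an oxidation state of +4 for hafnium.
Hf sits in group 4, so the d-electron count is 4 − 4 = 0.
Counting donor atoms: 2×ethylenediamine (bidentate) → 4 donors. Coordination number = 4.
A d⁰ ion has no crystal-field stabilisation preference between square planar and tetrahedral, so four ligands adopt the sterically favoured tetrahedral geometry.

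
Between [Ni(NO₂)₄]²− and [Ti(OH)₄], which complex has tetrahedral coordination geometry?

[Ti(OH)₄]

For [Ni(NO₂)₄]²−: Each nitro (N-bound nitrite) is −1; balancing the −2 overall charge requires Ni(II). Group 10 minus oxidation state 2 gives a d⁸ configuration. Nitro (N-bound nitrite) is a strong-field ligand (high in the spectrochemical series). A 3d d⁸ ion with strong-field ligands gains enough CFSE to favour square planar over tetrahedral. → square planar.
For [Ti(OH)₄]: Summing ligand charges against the 0 overall charge gives an oxidation state of +4 for titanium. Ti sits in group 4, so the d-electron count is 4 − 4 = 0. A d⁰ ion has no crystal-field stabilisation preference between square planar and tetrahedral, so four ligands adopt the sterically favoured tetrahedral geometry. → tetrahedral.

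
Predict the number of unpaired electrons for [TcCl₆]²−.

Ligand charges: each chloride is −1. With an overall charge of −2 the technetium centre must be in the +4 oxidation state.
Group 7 minus oxidation state 4 gives a d³ configuration.
In an octahedral field the d³ configuration is t₂g³e_g⁰ (only one arrangement possible), giving 3 unpaired electrons.

3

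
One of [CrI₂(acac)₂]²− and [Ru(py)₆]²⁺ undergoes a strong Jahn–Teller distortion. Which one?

[CrI₂(acac)₂]²−: Each iodide is −1; each acetylacetonate is −1; balancing the −2 overall charge requires Cr(II). Cr sits in group 6, so the d-electron count is 6 − 2 = 4. Acetylacetonate and iodide are weak-field ligands for a first-row metal, so the complex is high-spin. The t₂g³e_g¹ (high-spin) configuration has an unevenly filled e_g set; the Jahn–Teller theorem predicts a tetragonal distortion (typically axial elongation) to lift the degeneracy.
[Ru(py)₆]²⁺: Ligand charges: pyridine is neutral. With an overall charge of +2 the ruthenium centre must be in the +2 oxidation state. Ru sits in group 8, so the d-electron count is 8 − 2 = 6. A 4d ion has a large Δₒ and is invariably low-spin. The d⁶ configuration leaves the e_g set evenly filled (or empty) — no strong Jahn–Teller driving force.

[CrI₂(acac)₂]²−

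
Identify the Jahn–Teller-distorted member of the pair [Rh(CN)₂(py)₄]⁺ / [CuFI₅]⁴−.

[Rh(CN)₂(py)₄]⁺: Each cyanide is −1; pyridine is neutral; balancing the +1 overall charge requires Rh(III). Group 9 minus oxidation state 3 gives a d⁶ configuration. A 4d ion has a large Δₒ and is invariably low-spin. The d⁶ configuration leaves the e_g set evenly filled (or empty) — no strong Jahn–Teller driving force.
[CuFI₅]⁴−: Ligand charges: each fluoride is −1; each iodide is −1. With an overall charge of −4 the copper centre must be in the +2 oxidation state. Group 11 minus oxidation state 2 gives a d⁹ configuration. The t₂g⁶e_g³ configuration has an unevenly filled e_g set; the Jahn–Teller theorem predicts a tetragonal distortion (typically axial elongation) to lift the degeneracy.

[CuFI₅]⁴−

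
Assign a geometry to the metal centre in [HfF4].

Summing ligand charges against the 0 overall charge gives an oxidation state of +4 for hafnium.
Group 4 minus oxidation state 4 gives a d⁰ configuration.
Coordination number: 4.
A d⁰ ion has no crystal-field stabilisation preference between square planar and tetrahedral, so four ligands adopt the sterically favoured tetrahedral geometry.

tetrahedral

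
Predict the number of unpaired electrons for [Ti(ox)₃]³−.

Summing ligand charges against the −3 overall charge gives an oxidation state of +3 for titanium.
Titanium is a group-4 element; Ti(III) is therefore d¹.
Counting donor atoms: 3×oxalate (bidentate) → 6 donors. Coordination number = 6.
In an octahedral field the d¹ configuration is t₂g¹e_g⁰ (only one arrangement possible), giving 1 unpaired electron.

1 unpaired electron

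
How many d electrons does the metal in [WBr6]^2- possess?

Ligand charges: each bromide is −1. With an overall charge of −2 the tungsten centre must be in the +4 oxidation state.
Tungsten is a group-6 element; W(IV) is therefore d².

d²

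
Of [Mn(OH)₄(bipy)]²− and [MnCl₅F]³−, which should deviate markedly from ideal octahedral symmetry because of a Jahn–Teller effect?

[MnCl₅F]³−

[Mn(OH)₄(bipy)]²−: Each hydroxide is −1; 2,2′-bipyridine is neutral; balancing the −2 overall charge requires Mn(II). Mn sits in group 7, so the d-electron count is 7 − 2 = 5. Hydroxide is a weak-field ligand for a first-row metal, so the complex is high-spin. The d⁵ configuration leaves the e_g set evenly filled (or empty) — no strong Jahn–Teller driving force.
[MnCl₅F]³−: Each chloride is −1; each fluoride is −1; balancing the −3 overall charge requires Mn(III). Group 7 minus oxidation state 3 gives a d⁴ configuration. Chloride and fluoride are weak-field ligands for a first-row metal, so the complex is high-spin. The t₂g³e_g¹ (high-spin) configuration has an unevenly filled e_g set; the Jahn–Teller theorem predicts a tetragonal distortion (typically axial elongation) to lift the degeneracy.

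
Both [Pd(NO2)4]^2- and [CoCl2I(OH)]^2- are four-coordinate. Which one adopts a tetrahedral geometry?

[CoCl2I(OH)]^2-

For [Pd(NO2)4]^2-: Summing ligand charges against the −2 overall charge gives an oxidation state of +2 for palladium. Pd sits in group 10, so the d-electron count is 10 − 2 = 8. A 4d d⁸ ion has a large crystal-field splitting; square planar leaves the high-energy d_{x²−y²} orbital empty and maximises CFSE. → square planar.
For [CoCl2I(OH)]^2-: Each chloride is −1; each iodide is −1; each hydroxide is −1; balancing the −2 overall charge requires Co(II). Co sits in group 9, so the d-electron count is 9 − 2 = 7. For a high-spin 3d d⁷ ion with weak-field ligands the small Δₜ gives little square-planar CFSE advantage, so four ligands adopt the sterically favoured tetrahedral geometry. → tetrahedral.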